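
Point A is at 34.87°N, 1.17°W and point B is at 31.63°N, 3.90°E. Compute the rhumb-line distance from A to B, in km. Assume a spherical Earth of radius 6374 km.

Δψ = ln[tan(π/4+φ₂/2)/tan(π/4+φ₁/2)] = -0.0676;  Δφ = -0.0565 rad,  Δλ = +0.0885 rad
q = Δφ/Δψ = 0.8361
d = R·√(Δφ² + q²Δλ²) = 6374·0.09312 = 594 km

594 km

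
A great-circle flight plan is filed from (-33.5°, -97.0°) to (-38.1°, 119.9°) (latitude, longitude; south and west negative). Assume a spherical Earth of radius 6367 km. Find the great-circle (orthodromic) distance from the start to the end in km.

cos σ = sin φ₁ sin φ₂ + cos φ₁ cos φ₂ cos Δλ
      = sin(-33.50°)sin(-38.10°) + cos(-33.50°)cos(-38.10°)cos(-143.10°) = -0.1842
σ = 100.614° → d = Rσ = 6367·1.75605 = 11181 km

11181 km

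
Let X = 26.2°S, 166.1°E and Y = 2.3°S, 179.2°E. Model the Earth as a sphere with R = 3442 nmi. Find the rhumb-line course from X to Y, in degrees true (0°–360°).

27.8°

Δψ = ln[tan(π/4+φ₂/2)/tan(π/4+φ₁/2)] = +0.4339
Δλ = +0.2286 rad (taken the short way round)
course = atan2(Δλ, Δψ) = 27.78°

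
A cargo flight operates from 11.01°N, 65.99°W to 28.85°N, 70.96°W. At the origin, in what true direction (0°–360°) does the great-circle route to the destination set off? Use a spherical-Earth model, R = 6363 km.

346.1°

N = sin Δλ·cos φ₂ = -0.0759;  D = cos φ₁ sin φ₂ − sin φ₁ cos φ₂ cos Δλ = +0.3070
initial course = atan2(N, D) = 346.12°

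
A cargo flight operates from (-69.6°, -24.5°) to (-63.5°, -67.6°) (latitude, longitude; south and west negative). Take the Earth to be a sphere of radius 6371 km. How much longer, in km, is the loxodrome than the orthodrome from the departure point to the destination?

Great circle: cos σ = sin φ₁ sin φ₂ + cos φ₁ cos φ₂ cos Δλ,  σ = 0.3099 rad → d_gc = 1974.3 km
Rhumb line: Δψ = +0.2690, q = Δφ/Δψ = 0.3958, d_rh = R√(Δφ²+q²Δλ²) = 2014.3 km
Excess = 2014.3 − 1974.3 = 40.0 ≈ 40 km

40 km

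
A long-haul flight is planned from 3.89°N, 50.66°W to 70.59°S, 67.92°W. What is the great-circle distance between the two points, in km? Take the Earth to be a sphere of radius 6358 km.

Haversine: a = sin²(Δφ/2)+cos φ₁ cos φ₂ sin²(Δλ/2) = 0.37368;  σ = 2·atan2(√a,√(1−a))
σ = 75.366° → d = Rσ = 6358·1.31538 = 8363 km

8363 km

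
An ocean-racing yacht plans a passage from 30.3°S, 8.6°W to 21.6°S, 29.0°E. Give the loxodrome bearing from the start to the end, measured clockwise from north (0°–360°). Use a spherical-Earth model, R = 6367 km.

75.5°

Meridional parts: M(φ₁)=-0.5554, M(φ₂)=-0.3863 → ΔM = +0.1691;  Δλ = +0.6562 rad
tan C = Δλ / ΔM = +3.8806 → C = 75.55°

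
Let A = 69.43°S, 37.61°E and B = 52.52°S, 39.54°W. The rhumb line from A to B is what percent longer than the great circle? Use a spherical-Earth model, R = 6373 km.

6.2%

Great circle: σ = 0.6591 rad → d_gc = Rσ = 4200.7 km
Rhumb: Δφ = +0.2951, Δλ = -1.3465, Δψ = +0.6257, q = Δφ/Δψ = 0.4717 → d_rh = R√(Δφ²+q²Δλ²) = 4463.2 km
Excess = (4463.2 − 4200.7) / 4200.7 = 262.5 / 4200.7 = 6.249% ≈ 6.2%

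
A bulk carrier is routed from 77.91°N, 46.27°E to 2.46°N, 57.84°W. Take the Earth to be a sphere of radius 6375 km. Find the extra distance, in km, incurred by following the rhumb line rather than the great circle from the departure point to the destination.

Great circle: cos σ = sin φ₁ sin φ₂ + cos φ₁ cos φ₂ cos Δλ,  σ = 1.5798 rad → d_gc = 10071.5 km
Rhumb line: Δψ = -2.2023, q = Δφ/Δψ = 0.5979, d_rh = R√(Δφ²+q²Δλ²) = 10883.4 km
Excess = 10883.4 − 10071.5 = 811.9 ≈ 812 km

812 km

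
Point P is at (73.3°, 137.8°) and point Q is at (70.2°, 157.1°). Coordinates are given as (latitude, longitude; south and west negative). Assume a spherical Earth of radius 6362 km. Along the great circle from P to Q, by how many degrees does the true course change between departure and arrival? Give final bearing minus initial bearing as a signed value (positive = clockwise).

Initial bearing θ₁ = atan2(sin Δλ cos φ₂, cos φ₁ sin φ₂ − sin φ₁ cos φ₂ cos Δλ) = 107.75°
Final bearing θ₂ = (initial bearing from the destination back to the start) + 180° = 126.11°
Δθ = θ₂ − θ₁ = +18.4°

+18.4°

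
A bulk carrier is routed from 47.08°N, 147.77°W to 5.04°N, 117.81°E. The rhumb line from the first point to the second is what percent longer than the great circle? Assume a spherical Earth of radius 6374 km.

Great circle: σ = 1.5587 rad → d_gc = Rσ = 9935.4 km
Rhumb: Δφ = -0.7337, Δλ = -1.6479, Δψ = -0.8456, q = Δφ/Δψ = 0.8677 → d_rh = R√(Δφ²+q²Δλ²) = 10244.3 km
Excess = (10244.3 − 9935.4) / 9935.4 = 308.9 / 9935.4 = 3.11% ≈ 3.1%

3.1%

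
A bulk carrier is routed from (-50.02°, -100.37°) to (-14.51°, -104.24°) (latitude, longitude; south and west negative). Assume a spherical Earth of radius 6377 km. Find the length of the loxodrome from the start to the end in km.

Δψ = ln[tan(π/4+φ₂/2)/tan(π/4+φ₁/2)] = +0.7552;  Δφ = +0.6198 rad,  Δλ = -0.0675 rad
q = Δφ/Δψ = 0.8206
d = R·√(Δφ² + q²Δλ²) = 6377·0.62224 = 3968 km

3968 km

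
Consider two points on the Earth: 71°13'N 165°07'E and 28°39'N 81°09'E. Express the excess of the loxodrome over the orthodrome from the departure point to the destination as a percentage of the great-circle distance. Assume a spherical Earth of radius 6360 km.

6.1%

Great circle: σ = 1.0660 rad → d_gc = Rσ = 6779.8 km
Rhumb: Δφ = -0.7429, Δλ = -1.4655, Δψ = -1.2771, q = Δφ/Δψ = 0.5817 → d_rh = R√(Δφ²+q²Δλ²) = 7191.9 km
Excess = (7191.9 − 6779.8) / 6779.8 = 412.1 / 6779.8 = 6.08% ≈ 6.1%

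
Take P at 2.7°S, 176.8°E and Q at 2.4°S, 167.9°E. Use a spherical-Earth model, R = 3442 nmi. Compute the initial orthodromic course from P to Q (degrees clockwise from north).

θ = atan2( sin Δλ·cos φ₂ ,  cos φ₁ sin φ₂ − sin φ₁ cos φ₂ cos Δλ )
  = atan2(-0.1546, +0.0047) = 271.73°

271.7°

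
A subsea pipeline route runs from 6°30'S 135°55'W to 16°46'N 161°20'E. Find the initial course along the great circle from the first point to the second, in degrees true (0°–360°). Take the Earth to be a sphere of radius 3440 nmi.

θ = atan2( sin Δλ·cos φ₂ ,  cos φ₁ sin φ₂ − sin φ₁ cos φ₂ cos Δλ )
  = atan2(-0.8512, +0.3362) = 291.55°

291.6°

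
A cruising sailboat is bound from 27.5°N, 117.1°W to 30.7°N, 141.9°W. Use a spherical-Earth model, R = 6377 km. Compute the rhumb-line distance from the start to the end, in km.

Δψ = ln[tan(π/4+φ₂/2)/tan(π/4+φ₁/2)] = +0.0639;  Δφ = +0.0559 rad,  Δλ = -0.4328 rad
q = Δφ/Δψ = 0.8736
d = R·√(Δφ² + q²Δλ²) = 6377·0.38223 = 2437 km

2437 km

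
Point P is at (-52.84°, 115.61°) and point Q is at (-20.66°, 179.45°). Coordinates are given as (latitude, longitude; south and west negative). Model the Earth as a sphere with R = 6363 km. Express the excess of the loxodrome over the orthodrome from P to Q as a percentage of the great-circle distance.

2.1%

Great circle: σ = 1.0118 rad → d_gc = Rσ = 6437.9 km
Rhumb: Δφ = +0.5616, Δλ = +1.1142, Δψ = +0.7215, q = Δφ/Δψ = 0.7784 → d_rh = R√(Δφ²+q²Δλ²) = 6574.8 km
Excess = (6574.8 − 6437.9) / 6437.9 = 136.9 / 6437.9 = 2.13% ≈ 2.1%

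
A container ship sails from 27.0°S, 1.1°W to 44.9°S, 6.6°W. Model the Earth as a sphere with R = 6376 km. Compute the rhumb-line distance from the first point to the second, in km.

Δψ = ln[tan(π/4+φ₂/2)/tan(π/4+φ₁/2)] = -0.3892;  Δφ = -0.3124 rad,  Δλ = -0.0960 rad
q = Δφ/Δψ = 0.8027
d = R·√(Δφ² + q²Δλ²) = 6376·0.32178 = 2052 km

2052 km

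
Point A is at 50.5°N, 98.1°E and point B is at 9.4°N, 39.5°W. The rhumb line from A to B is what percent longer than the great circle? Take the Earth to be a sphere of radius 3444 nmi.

11.2%

Great circle: σ = 1.9149 rad → d_gc = Rσ = 6595.0 nmi
Rhumb: Δφ = -0.7173, Δλ = -2.4016, Δψ = -0.8595, q = Δφ/Δψ = 0.8346 → d_rh = R√(Δφ²+q²Δλ²) = 7331.5 nmi
Excess = (7331.5 − 6595.0) / 6595.0 = 736.5 / 6595.0 = 11.17% ≈ 11.2%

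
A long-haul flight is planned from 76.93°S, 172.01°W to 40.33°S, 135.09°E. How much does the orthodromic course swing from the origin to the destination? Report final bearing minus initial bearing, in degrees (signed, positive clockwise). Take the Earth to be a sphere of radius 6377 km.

Initial bearing θ₁ = atan2(sin Δλ cos φ₂, cos φ₁ sin φ₂ − sin φ₁ cos φ₂ cos Δλ) = 296.38°
Final bearing θ₂ = (initial bearing from the destination back to the start) + 180° = 344.59°
Δθ = θ₂ − θ₁ = +48.2°

+48.2°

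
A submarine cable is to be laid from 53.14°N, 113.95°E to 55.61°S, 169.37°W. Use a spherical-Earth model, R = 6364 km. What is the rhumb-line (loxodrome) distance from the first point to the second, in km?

14019 km

Δψ = ln[tan(π/4+φ₂/2)/tan(π/4+φ₁/2)] = -2.2718;  Δφ = -1.8980 rad,  Δλ = +1.3383 rad
q = Δφ/Δψ = 0.8355
d = R·√(Δφ² + q²Δλ²) = 6364·2.20290 = 14019 km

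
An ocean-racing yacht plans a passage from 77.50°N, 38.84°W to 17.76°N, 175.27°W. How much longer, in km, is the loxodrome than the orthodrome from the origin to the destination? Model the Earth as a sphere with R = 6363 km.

Great circle: cos σ = sin φ₁ sin φ₂ + cos φ₁ cos φ₂ cos Δλ,  σ = 1.4218 rad → d_gc = 9046.8 km
Rhumb line: Δψ = -1.8966, q = Δφ/Δψ = 0.5497, d_rh = R√(Δφ²+q²Δλ²) = 10648.7 km
Excess = 10648.7 − 9046.8 = 1601.9 ≈ 1602 km

1602 km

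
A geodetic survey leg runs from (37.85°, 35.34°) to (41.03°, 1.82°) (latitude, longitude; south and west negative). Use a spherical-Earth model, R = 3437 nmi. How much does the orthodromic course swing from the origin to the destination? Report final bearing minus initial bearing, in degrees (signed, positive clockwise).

-21.7°

Initial bearing θ₁ = atan2(sin Δλ cos φ₂, cos φ₁ sin φ₂ − sin φ₁ cos φ₂ cos Δλ) = 287.64°
Final bearing θ₂ = (initial bearing from the destination back to the start) + 180° = 265.97°
Δθ = θ₂ − θ₁ = -21.7°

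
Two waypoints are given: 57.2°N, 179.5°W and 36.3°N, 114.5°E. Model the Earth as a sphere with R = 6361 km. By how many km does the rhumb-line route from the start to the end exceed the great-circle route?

170 km

Great circle: cos σ = sin φ₁ sin φ₂ + cos φ₁ cos φ₂ cos Δλ,  σ = 0.8296 rad → d_gc = 5276.8 km
Rhumb line: Δψ = -0.5423, q = Δφ/Δψ = 0.6726, d_rh = R√(Δφ²+q²Δλ²) = 5447.2 km
Excess = 5447.2 − 5276.8 = 170.4 ≈ 170 km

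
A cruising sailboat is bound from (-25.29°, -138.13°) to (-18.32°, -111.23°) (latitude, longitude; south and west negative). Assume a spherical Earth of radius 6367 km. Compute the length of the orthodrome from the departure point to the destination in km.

2876 km

Haversine: a = sin²(Δφ/2)+cos φ₁ cos φ₂ sin²(Δλ/2) = 0.05013;  σ = 2·atan2(√a,√(1−a))
σ = 25.877° → d = Rσ = 6367·0.45163 = 2876 km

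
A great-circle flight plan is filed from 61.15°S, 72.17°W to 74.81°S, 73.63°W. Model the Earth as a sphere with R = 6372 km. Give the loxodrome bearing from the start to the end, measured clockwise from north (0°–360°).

182.2°

Meridional parts: M(φ₁)=-1.3578, M(φ₂)=-2.0149 → ΔM = -0.6570;  Δλ = -0.0255 rad
tan C = Δλ / ΔM = +0.0388 → C = 182.22°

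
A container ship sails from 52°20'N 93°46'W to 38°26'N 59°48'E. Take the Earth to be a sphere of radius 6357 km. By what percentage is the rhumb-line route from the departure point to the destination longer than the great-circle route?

25.0%

Great circle: σ = 1.5073 rad → d_gc = Rσ = 9582.1 km
Rhumb: Δφ = -0.2426, Δλ = +2.6802, Δψ = -0.3480, q = Δφ/Δψ = 0.6971 → d_rh = R√(Δφ²+q²Δλ²) = 11976.5 km
Excess = (11976.5 − 9582.1) / 9582.1 = 2394.4 / 9582.1 = 24.99% ≈ 25.0%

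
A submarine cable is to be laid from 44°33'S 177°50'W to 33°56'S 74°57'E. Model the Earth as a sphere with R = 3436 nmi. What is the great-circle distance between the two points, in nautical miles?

4647 nmi

Haversine: a = sin²(Δφ/2)+cos φ₁ cos φ₂ sin²(Δλ/2) = 0.39170;  σ = 2·atan2(√a,√(1−a))
σ = 77.490° → d = Rσ = 3436·1.35246 = 4647 nmi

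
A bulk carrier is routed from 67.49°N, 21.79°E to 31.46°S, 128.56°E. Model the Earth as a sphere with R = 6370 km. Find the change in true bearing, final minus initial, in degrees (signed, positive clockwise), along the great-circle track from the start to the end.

+65.3°

Initial bearing θ₁ = atan2(sin Δλ cos φ₂, cos φ₁ sin φ₂ − sin φ₁ cos φ₂ cos Δλ) = 88.07°
Final bearing θ₂ = (initial bearing from the destination back to the start) + 180° = 153.35°
Δθ = θ₂ − θ₁ = +65.3°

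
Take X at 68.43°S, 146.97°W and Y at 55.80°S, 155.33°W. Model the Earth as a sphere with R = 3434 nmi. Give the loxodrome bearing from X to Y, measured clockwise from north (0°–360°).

Δψ = ln[tan(π/4+φ₂/2)/tan(π/4+φ₁/2)] = +0.4793
Δλ = -0.1459 rad (taken the short way round)
course = atan2(Δλ, Δψ) = 343.07°

343.1°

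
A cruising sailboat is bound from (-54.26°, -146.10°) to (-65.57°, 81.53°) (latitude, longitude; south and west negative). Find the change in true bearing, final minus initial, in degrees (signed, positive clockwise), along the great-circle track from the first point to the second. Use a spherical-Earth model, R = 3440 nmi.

+126.2°

At departure: θ₁ = atan2(sin Δλ cos φ₂, cos φ₁ sin φ₂ − sin φ₁ cos φ₂ cos Δλ) = 201.95°
At arrival: θ₂ = atan2(sin Δλ cos φ₁, −cos φ₂ sin φ₁ + sin φ₂ cos φ₁ cos Δλ) = 328.13°
Δθ = θ₂ − θ₁ = +126.2°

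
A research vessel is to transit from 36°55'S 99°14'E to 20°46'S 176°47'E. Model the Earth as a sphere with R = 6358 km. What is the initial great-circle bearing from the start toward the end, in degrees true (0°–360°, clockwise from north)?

N = sin Δλ·cos φ₂ = +0.9130;  D = cos φ₁ sin φ₂ − sin φ₁ cos φ₂ cos Δλ = -0.1624
initial course = atan2(N, D) = 100.09°

100.1°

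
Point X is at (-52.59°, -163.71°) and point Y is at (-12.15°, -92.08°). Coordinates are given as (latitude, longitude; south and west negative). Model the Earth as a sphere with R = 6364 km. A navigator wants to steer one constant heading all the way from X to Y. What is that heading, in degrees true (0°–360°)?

Δψ = ln[tan(π/4+φ₂/2)/tan(π/4+φ₁/2)] = +0.8693
Δλ = +1.2502 rad (taken the short way round)
course = atan2(Δλ, Δψ) = 55.19°

55.2°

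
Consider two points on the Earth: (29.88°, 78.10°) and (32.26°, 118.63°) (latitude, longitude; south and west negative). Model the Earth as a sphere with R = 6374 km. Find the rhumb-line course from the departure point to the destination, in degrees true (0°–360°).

Meridional parts: M(φ₁)=+0.5469, M(φ₂)=+0.5954 → ΔM = +0.0485;  Δλ = +0.7074 rad
tan C = Δλ / ΔM = +14.5845 → C = 86.08°

86.1°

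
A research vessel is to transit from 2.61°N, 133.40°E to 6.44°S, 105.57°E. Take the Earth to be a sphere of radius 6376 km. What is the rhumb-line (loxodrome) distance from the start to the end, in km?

Δψ = ln[tan(π/4+φ₂/2)/tan(π/4+φ₁/2)] = -0.1582;  Δφ = -0.1580 rad,  Δλ = -0.4857 rad
q = Δφ/Δψ = 0.9984
d = R·√(Δφ² + q²Δλ²) = 6376·0.51002 = 3252 km

3252 km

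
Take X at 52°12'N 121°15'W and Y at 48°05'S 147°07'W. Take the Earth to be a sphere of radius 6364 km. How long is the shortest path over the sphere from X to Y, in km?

Haversine: a = sin²(Δφ/2)+cos φ₁ cos φ₂ sin²(Δλ/2) = 0.60977;  σ = 2·atan2(√a,√(1−a))
σ = 102.682° → d = Rσ = 6364·1.79214 = 11405 km

11405 km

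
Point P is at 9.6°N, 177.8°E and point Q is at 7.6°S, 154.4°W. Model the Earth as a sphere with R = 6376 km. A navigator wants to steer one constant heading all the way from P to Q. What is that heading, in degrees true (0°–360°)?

Meridional parts: M(φ₁)=+0.1683, M(φ₂)=-0.1330 → ΔM = -0.3014;  Δλ = +0.4852 rad
tan C = Δλ / ΔM = -1.6099 → C = 121.85°

121.8°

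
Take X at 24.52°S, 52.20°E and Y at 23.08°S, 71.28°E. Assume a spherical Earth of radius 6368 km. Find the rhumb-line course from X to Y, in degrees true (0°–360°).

85.3°

Meridional parts: M(φ₁)=-0.4416, M(φ₂)=-0.4142 → ΔM = +0.0275;  Δλ = +0.3330 rad
tan C = Δλ / ΔM = +12.1228 → C = 85.28°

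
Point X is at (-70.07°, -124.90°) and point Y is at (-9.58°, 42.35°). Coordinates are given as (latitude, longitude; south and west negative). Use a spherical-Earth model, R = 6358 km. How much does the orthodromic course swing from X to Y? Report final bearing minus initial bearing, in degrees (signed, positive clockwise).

-162.9°

At departure: θ₁ = atan2(sin Δλ cos φ₂, cos φ₁ sin φ₂ − sin φ₁ cos φ₂ cos Δλ) = 167.24°
At arrival: θ₂ = atan2(sin Δλ cos φ₁, −cos φ₂ sin φ₁ + sin φ₂ cos φ₁ cos Δλ) = 4.38°
Δθ = θ₂ − θ₁ = -162.9°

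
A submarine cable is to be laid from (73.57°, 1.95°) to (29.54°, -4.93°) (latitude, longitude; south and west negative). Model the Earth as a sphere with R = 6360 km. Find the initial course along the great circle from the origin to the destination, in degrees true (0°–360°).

N = sin Δλ·cos φ₂ = -0.1042;  D = cos φ₁ sin φ₂ − sin φ₁ cos φ₂ cos Δλ = -0.6890
initial course = atan2(N, D) = 188.60°

188.6°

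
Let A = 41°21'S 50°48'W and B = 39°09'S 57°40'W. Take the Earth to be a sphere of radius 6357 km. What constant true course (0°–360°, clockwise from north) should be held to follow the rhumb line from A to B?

292.8°

Meridional parts: M(φ₁)=-0.7940, M(φ₂)=-0.7437 → ΔM = +0.0503;  Δλ = -0.1198 rad
tan C = Δλ / ΔM = -2.3819 → C = 292.77°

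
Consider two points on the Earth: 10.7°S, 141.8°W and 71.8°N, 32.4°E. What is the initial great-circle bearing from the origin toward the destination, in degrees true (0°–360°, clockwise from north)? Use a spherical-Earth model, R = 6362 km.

N = sin Δλ·cos φ₂ = +0.0316;  D = cos φ₁ sin φ₂ − sin φ₁ cos φ₂ cos Δλ = +0.8758
initial course = atan2(N, D) = 2.06°

2.1°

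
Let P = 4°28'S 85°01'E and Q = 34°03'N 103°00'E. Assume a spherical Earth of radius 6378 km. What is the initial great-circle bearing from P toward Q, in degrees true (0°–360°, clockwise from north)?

22.4°

N = sin Δλ·cos φ₂ = +0.2558;  D = cos φ₁ sin φ₂ − sin φ₁ cos φ₂ cos Δλ = +0.6196
initial course = atan2(N, D) = 22.43°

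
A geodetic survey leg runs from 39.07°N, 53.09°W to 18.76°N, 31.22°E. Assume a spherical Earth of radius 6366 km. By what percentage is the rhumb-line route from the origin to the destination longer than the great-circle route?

2.6%

Great circle: σ = 1.2916 rad → d_gc = Rσ = 8222.3 km
Rhumb: Δφ = -0.3545, Δλ = +1.4715, Δψ = -0.4084, q = Δφ/Δψ = 0.8679 → d_rh = R√(Δφ²+q²Δλ²) = 8437.5 km
Excess = (8437.5 − 8222.3) / 8222.3 = 215.2 / 8222.3 = 2.62% ≈ 2.6%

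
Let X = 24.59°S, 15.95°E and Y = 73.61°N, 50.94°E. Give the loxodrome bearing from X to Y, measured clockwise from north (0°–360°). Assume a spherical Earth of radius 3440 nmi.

Meridional parts: M(φ₁)=-0.4430, M(φ₂)=+1.9379 → ΔM = +2.3808;  Δλ = +0.6107 rad
tan C = Δλ / ΔM = +0.2565 → C = 14.39°

14.4°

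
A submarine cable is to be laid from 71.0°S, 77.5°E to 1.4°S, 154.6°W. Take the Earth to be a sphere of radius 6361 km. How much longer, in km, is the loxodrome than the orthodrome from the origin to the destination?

1343 km

Great circle: cos σ = sin φ₁ sin φ₂ + cos φ₁ cos φ₂ cos Δλ,  σ = 1.7486 rad → d_gc = 11122.6 km
Rhumb line: Δψ = +1.7633, q = Δφ/Δψ = 0.6889, d_rh = R√(Δφ²+q²Δλ²) = 12465.9 km
Excess = 12465.9 − 11122.6 = 1343.3 ≈ 1343 km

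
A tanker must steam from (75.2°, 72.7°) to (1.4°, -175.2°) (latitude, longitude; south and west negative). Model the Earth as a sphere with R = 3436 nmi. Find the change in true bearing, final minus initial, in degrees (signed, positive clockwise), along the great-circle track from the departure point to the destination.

+98.0°

Initial bearing θ₁ = atan2(sin Δλ cos φ₂, cos φ₁ sin φ₂ − sin φ₁ cos φ₂ cos Δλ) = 68.23°
Final bearing θ₂ = (initial bearing from the destination back to the start) + 180° = 166.27°
Δθ = θ₂ − θ₁ = +98.0°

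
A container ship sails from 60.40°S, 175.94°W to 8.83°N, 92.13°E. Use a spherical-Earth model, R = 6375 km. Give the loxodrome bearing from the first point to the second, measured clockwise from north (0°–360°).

Meridional parts: M(φ₁)=-1.3310, M(φ₂)=+0.1547 → ΔM = +1.4857;  Δλ = -1.6045 rad
tan C = Δλ / ΔM = -1.0799 → C = 312.80°

312.8°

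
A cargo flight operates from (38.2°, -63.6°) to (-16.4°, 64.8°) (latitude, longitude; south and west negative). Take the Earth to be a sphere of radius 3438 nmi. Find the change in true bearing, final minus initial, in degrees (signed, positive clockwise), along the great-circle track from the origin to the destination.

+47.5°

At departure: θ₁ = atan2(sin Δλ cos φ₂, cos φ₁ sin φ₂ − sin φ₁ cos φ₂ cos Δλ) = 78.96°
At arrival: θ₂ = atan2(sin Δλ cos φ₁, −cos φ₂ sin φ₁ + sin φ₂ cos φ₁ cos Δλ) = 126.48°
Δθ = θ₂ − θ₁ = +47.5°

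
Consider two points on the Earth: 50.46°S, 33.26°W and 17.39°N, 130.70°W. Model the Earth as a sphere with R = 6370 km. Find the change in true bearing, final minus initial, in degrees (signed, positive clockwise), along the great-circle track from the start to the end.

+42.7°

At departure: θ₁ = atan2(sin Δλ cos φ₂, cos φ₁ sin φ₂ − sin φ₁ cos φ₂ cos Δλ) = 275.73°
At arrival: θ₂ = atan2(sin Δλ cos φ₁, −cos φ₂ sin φ₁ + sin φ₂ cos φ₁ cos Δλ) = 318.41°
Δθ = θ₂ − θ₁ = +42.7°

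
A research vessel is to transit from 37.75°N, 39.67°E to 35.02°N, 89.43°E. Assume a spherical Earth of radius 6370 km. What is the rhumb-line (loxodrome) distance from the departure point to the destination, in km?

4463 km

Δψ = ln[tan(π/4+φ₂/2)/tan(π/4+φ₁/2)] = -0.0592;  Δφ = -0.0476 rad,  Δλ = +0.8685 rad
q = Δφ/Δψ = 0.8049
d = R·√(Δφ² + q²Δλ²) = 6370·0.70065 = 4463 km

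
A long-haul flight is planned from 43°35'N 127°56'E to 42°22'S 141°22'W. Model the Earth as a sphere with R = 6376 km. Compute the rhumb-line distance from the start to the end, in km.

13199 km

Δψ = ln[tan(π/4+φ₂/2)/tan(π/4+φ₁/2)] = -1.6646;  Δφ = -1.5001 rad,  Δλ = +1.5830 rad
q = Δφ/Δψ = 0.9012
d = R·√(Δφ² + q²Δλ²) = 6376·2.07012 = 13199 km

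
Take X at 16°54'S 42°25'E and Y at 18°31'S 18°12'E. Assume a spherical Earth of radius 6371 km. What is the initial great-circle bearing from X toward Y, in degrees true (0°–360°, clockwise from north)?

262.3°

θ = atan2( sin Δλ·cos φ₂ ,  cos φ₁ sin φ₂ − sin φ₁ cos φ₂ cos Δλ )
  = atan2(-0.3890, -0.0525) = 262.32°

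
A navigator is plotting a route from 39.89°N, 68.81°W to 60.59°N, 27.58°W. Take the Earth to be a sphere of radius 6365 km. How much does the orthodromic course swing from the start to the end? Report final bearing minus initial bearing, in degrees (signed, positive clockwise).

+32.8°

At departure: θ₁ = atan2(sin Δλ cos φ₂, cos φ₁ sin φ₂ − sin φ₁ cos φ₂ cos Δλ) = 36.87°
At arrival: θ₂ = atan2(sin Δλ cos φ₁, −cos φ₂ sin φ₁ + sin φ₂ cos φ₁ cos Δλ) = 69.63°
Δθ = θ₂ − θ₁ = +32.8°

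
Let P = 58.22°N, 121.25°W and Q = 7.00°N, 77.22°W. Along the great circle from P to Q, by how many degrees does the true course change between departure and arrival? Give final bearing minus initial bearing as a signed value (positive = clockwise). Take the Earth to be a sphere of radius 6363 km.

At departure: θ₁ = atan2(sin Δλ cos φ₂, cos φ₁ sin φ₂ − sin φ₁ cos φ₂ cos Δλ) = 128.18°
At arrival: θ₂ = atan2(sin Δλ cos φ₁, −cos φ₂ sin φ₁ + sin φ₂ cos φ₁ cos Δλ) = 155.35°
Δθ = θ₂ − θ₁ = +27.2°

+27.2°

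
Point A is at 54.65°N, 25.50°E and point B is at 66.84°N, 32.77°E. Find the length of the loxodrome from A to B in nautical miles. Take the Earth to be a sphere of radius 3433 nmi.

760 nmi

Rhumb course C = atan2(Δλ, Δψ) with Δψ = ln[tan(π/4+φ₂/2)/tan(π/4+φ₁/2)] = +0.4416, Δλ = +0.1269 → C = 16.03°
d = R·|Δφ| / |cos C| = 3433·0.21276 / 0.96111 = 760 nmi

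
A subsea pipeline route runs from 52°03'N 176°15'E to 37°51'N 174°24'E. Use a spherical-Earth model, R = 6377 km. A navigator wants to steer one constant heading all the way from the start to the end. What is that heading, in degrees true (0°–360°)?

Δψ = ln[tan(π/4+φ₂/2)/tan(π/4+φ₁/2)] = -0.3529
Δλ = -0.0323 rad (taken the short way round)
course = atan2(Δλ, Δψ) = 185.23°

185.2°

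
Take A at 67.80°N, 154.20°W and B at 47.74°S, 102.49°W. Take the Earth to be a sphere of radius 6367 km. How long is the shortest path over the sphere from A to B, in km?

Haversine: a = sin²(Δφ/2)+cos φ₁ cos φ₂ sin²(Δλ/2) = 0.76389;  σ = 2·atan2(√a,√(1−a))
σ = 121.856° → d = Rσ = 6367·2.12679 = 13541 km

13541 km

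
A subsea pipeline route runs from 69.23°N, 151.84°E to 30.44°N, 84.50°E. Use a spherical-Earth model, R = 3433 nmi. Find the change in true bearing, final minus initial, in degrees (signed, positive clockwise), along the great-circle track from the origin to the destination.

Initial bearing θ₁ = atan2(sin Δλ cos φ₂, cos φ₁ sin φ₂ − sin φ₁ cos φ₂ cos Δλ) = 260.66°
Final bearing θ₂ = (initial bearing from the destination back to the start) + 180° = 203.94°
Δθ = θ₂ − θ₁ = -56.7°

-56.7°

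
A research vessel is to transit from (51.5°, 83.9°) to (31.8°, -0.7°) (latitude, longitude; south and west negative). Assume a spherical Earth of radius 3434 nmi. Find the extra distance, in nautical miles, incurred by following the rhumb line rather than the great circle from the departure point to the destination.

Great circle: cos σ = sin φ₁ sin φ₂ + cos φ₁ cos φ₂ cos Δλ,  σ = 1.0903 rad → d_gc = 3744.2 nmi
Rhumb line: Δψ = -0.4661, q = Δφ/Δψ = 0.7376, d_rh = R√(Δφ²+q²Δλ²) = 3921.9 nmi
Excess = 3921.9 − 3744.2 = 177.7 ≈ 178 nmi

178 nmi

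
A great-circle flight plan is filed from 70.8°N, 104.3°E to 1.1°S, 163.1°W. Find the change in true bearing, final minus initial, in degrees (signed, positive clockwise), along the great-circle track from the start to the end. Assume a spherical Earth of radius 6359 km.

+72.9°

At departure: θ₁ = atan2(sin Δλ cos φ₂, cos φ₁ sin φ₂ − sin φ₁ cos φ₂ cos Δλ) = 87.91°
At arrival: θ₂ = atan2(sin Δλ cos φ₁, −cos φ₂ sin φ₁ + sin φ₂ cos φ₁ cos Δλ) = 160.81°
Δθ = θ₂ − θ₁ = +72.9°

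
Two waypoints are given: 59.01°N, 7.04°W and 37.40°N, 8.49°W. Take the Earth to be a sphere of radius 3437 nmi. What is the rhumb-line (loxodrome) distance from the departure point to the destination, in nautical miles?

Rhumb course C = atan2(Δλ, Δψ) with Δψ = ln[tan(π/4+φ₂/2)/tan(π/4+φ₁/2)] = -0.5782, Δλ = -0.0253 → C = 182.51°
d = R·|Δφ| / |cos C| = 3437·0.37717 / 0.99904 = 1298 nmi

1298 nmi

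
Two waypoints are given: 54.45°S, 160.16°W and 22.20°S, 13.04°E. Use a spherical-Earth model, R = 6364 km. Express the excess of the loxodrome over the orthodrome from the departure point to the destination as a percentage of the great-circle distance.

31.5%

Great circle: σ = 1.7999 rad → d_gc = Rσ = 11454.6 km
Rhumb: Δφ = +0.5629, Δλ = +3.0229, Δψ = +0.7401, q = Δφ/Δψ = 0.7606 → d_rh = R√(Δφ²+q²Δλ²) = 15063.6 km
Excess = (15063.6 − 11454.6) / 11454.6 = 3609.0 / 11454.6 = 31.51% ≈ 31.5%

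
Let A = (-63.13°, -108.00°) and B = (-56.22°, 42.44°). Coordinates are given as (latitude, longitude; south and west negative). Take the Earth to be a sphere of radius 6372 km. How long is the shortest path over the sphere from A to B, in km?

6503 km

cos σ = sin φ₁ sin φ₂ + cos φ₁ cos φ₂ cos Δλ
      = sin(-63.13°)sin(-56.22°) + cos(-63.13°)cos(-56.22°)cos(150.44°) = 0.5229
σ = 58.476° → d = Rσ = 6372·1.02060 = 6503 km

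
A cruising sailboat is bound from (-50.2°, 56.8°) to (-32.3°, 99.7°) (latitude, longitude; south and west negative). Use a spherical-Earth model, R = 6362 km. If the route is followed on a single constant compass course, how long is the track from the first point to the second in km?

4063 km

Rhumb course C = atan2(Δλ, Δψ) with Δψ = ln[tan(π/4+φ₂/2)/tan(π/4+φ₁/2)] = +0.4199, Δλ = +0.7487 → C = 60.72°
d = R·|Δφ| / |cos C| = 6362·0.31241 / 0.48914 = 4063 km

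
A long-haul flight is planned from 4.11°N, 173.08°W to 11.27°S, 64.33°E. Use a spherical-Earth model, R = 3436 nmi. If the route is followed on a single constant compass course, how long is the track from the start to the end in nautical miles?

7373 nmi

Rhumb course C = atan2(Δλ, Δψ) with Δψ = ln[tan(π/4+φ₂/2)/tan(π/4+φ₁/2)] = -0.2698, Δλ = -2.1396 → C = 262.81°
d = R·|Δφ| / |cos C| = 3436·0.26843 / 0.12510 = 7373 nmi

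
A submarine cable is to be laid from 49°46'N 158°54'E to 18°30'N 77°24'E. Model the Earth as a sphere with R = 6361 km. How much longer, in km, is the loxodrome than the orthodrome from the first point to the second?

Great circle: cos σ = sin φ₁ sin φ₂ + cos φ₁ cos φ₂ cos Δλ,  σ = 1.2316 rad → d_gc = 7833.9 km
Rhumb line: Δψ = -0.6757, q = Δφ/Δψ = 0.8076, d_rh = R√(Δφ²+q²Δλ²) = 8089.9 km
Excess = 8089.9 − 7833.9 = 256.0 ≈ 256 km

256 km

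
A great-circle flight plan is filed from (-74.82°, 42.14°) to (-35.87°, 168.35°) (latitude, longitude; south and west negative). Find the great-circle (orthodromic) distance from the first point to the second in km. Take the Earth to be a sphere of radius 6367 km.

cos σ = sin φ₁ sin φ₂ + cos φ₁ cos φ₂ cos Δλ
      = sin(-74.82°)sin(-35.87°) + cos(-74.82°)cos(-35.87°)cos(126.21°) = 0.4402
σ = 63.886° → d = Rσ = 6367·1.11503 = 7099 km

7099 km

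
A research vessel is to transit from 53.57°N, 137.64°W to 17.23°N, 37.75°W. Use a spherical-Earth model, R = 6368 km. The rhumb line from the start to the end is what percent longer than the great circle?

Great circle: σ = 1.4294 rad → d_gc = Rσ = 9102.6 km
Rhumb: Δφ = -0.6343, Δλ = +1.7434, Δψ = -0.8061, q = Δφ/Δψ = 0.7868 → d_rh = R√(Δφ²+q²Δλ²) = 9623.6 km
Excess = (9623.6 − 9102.6) / 9102.6 = 521.0 / 9102.6 = 5.72% ≈ 5.7%

5.7%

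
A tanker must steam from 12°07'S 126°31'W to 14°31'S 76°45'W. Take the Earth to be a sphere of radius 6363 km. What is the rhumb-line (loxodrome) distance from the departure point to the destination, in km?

5384 km

Δψ = ln[tan(π/4+φ₂/2)/tan(π/4+φ₁/2)] = -0.0430;  Δφ = -0.0419 rad,  Δλ = +0.8686 rad
q = Δφ/Δψ = 0.9730
d = R·√(Δφ² + q²Δλ²) = 6363·0.84621 = 5384 km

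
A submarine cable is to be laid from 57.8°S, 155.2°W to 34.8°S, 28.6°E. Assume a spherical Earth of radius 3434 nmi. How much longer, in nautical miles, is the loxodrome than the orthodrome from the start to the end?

2034 nmi

Great circle: cos σ = sin φ₁ sin φ₂ + cos φ₁ cos φ₂ cos Δλ,  σ = 1.5245 rad → d_gc = 5235.0 nmi
Rhumb line: Δψ = +0.5940, q = Δφ/Δψ = 0.6758, d_rh = R√(Δφ²+q²Δλ²) = 7268.6 nmi
Excess = 7268.6 − 5235.0 = 2033.6 ≈ 2034 nmi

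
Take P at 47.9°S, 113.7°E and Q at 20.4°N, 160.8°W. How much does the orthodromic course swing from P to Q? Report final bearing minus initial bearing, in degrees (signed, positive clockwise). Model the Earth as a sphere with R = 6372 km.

-29.7°

At departure: θ₁ = atan2(sin Δλ cos φ₂, cos φ₁ sin φ₂ − sin φ₁ cos φ₂ cos Δλ) = 72.86°
At arrival: θ₂ = atan2(sin Δλ cos φ₁, −cos φ₂ sin φ₁ + sin φ₂ cos φ₁ cos Δλ) = 43.12°
Δθ = θ₂ − θ₁ = -29.7°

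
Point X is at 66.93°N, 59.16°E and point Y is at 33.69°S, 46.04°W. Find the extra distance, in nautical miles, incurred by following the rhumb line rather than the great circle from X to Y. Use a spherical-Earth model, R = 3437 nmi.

248 nmi

Great circle: cos σ = sin φ₁ sin φ₂ + cos φ₁ cos φ₂ cos Δλ,  σ = 2.2091 rad → d_gc = 7592.6 nmi
Rhumb line: Δψ = -2.2143, q = Δφ/Δψ = 0.7931, d_rh = R√(Δφ²+q²Δλ²) = 7840.9 nmi
Excess = 7840.9 − 7592.6 = 248.3 ≈ 248 nmi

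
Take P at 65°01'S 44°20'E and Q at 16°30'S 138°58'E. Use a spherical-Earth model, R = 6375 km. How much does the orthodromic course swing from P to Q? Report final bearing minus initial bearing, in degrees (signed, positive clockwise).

At departure: θ₁ = atan2(sin Δλ cos φ₂, cos φ₁ sin φ₂ − sin φ₁ cos φ₂ cos Δλ) = 101.25°
At arrival: θ₂ = atan2(sin Δλ cos φ₁, −cos φ₂ sin φ₁ + sin φ₂ cos φ₁ cos Δλ) = 25.60°
Δθ = θ₂ − θ₁ = -75.7°

-75.7°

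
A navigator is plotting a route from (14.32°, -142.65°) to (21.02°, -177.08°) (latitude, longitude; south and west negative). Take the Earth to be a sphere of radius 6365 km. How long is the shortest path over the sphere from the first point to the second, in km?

3712 km

Haversine: a = sin²(Δφ/2)+cos φ₁ cos φ₂ sin²(Δλ/2) = 0.08264;  σ = 2·atan2(√a,√(1−a))
σ = 33.413° → d = Rσ = 6365·0.58316 = 3712 km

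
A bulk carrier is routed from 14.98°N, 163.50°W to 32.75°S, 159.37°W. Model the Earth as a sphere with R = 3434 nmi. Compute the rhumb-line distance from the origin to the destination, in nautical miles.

Δψ = ln[tan(π/4+φ₂/2)/tan(π/4+φ₁/2)] = -0.8700;  Δφ = -0.8330 rad,  Δλ = +0.0721 rad
q = Δφ/Δψ = 0.9575
d = R·√(Δφ² + q²Δλ²) = 3434·0.83590 = 2870 nmi

2870 nmi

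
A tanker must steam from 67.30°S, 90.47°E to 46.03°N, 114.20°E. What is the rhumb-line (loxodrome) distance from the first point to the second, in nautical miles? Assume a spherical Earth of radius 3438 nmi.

6892 nmi

Rhumb course C = atan2(Δλ, Δψ) with Δψ = ln[tan(π/4+φ₂/2)/tan(π/4+φ₁/2)] = +2.5128, Δλ = +0.4142 → C = 9.36°
d = R·|Δφ| / |cos C| = 3438·1.97798 / 0.98669 = 6892 nmi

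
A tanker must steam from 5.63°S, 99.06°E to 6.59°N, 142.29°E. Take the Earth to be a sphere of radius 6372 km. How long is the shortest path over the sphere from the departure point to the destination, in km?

cos σ = sin φ₁ sin φ₂ + cos φ₁ cos φ₂ cos Δλ
      = sin(-5.63°)sin(6.59°) + cos(-5.63°)cos(6.59°)cos(43.23°) = 0.7090
σ = 44.843° → d = Rσ = 6372·0.78265 = 4987 km

4987 km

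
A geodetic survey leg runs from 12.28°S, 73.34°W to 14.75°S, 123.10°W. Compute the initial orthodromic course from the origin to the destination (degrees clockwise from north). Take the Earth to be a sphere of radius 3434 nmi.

261.1°

θ = atan2( sin Δλ·cos φ₂ ,  cos φ₁ sin φ₂ − sin φ₁ cos φ₂ cos Δλ )
  = atan2(-0.7382, -0.1159) = 261.08°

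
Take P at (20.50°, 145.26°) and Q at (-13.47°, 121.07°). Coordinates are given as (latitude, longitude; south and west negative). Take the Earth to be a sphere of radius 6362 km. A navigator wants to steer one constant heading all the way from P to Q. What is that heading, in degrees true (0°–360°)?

Meridional parts: M(φ₁)=+0.3657, M(φ₂)=-0.2373 → ΔM = -0.6030;  Δλ = -0.4222 rad
tan C = Δλ / ΔM = +0.7002 → C = 215.00°

215.0°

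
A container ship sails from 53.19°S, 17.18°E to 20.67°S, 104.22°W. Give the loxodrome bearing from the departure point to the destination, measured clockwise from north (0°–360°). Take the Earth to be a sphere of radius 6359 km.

289.0°

Meridional parts: M(φ₁)=-1.1004, M(φ₂)=-0.3688 → ΔM = +0.7315;  Δλ = -2.1188 rad
tan C = Δλ / ΔM = -2.8965 → C = 289.05°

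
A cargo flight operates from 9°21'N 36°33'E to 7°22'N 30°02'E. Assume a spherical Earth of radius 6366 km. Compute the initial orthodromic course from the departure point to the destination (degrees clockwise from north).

N = sin Δλ·cos φ₂ = -0.1126;  D = cos φ₁ sin φ₂ − sin φ₁ cos φ₂ cos Δλ = -0.0336
initial course = atan2(N, D) = 253.39°

253.4°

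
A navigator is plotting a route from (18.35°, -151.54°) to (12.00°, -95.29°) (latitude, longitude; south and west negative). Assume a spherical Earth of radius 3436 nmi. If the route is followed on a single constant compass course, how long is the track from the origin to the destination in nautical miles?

Rhumb course C = atan2(Δλ, Δψ) with Δψ = ln[tan(π/4+φ₂/2)/tan(π/4+φ₁/2)] = -0.1149, Δλ = +0.9817 → C = 96.68°
d = R·|Δφ| / |cos C| = 3436·0.11083 / 0.11624 = 3276 nmi

3276 nmi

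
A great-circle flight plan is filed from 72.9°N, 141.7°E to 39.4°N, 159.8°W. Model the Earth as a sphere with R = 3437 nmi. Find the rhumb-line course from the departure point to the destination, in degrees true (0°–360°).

Δψ = ln[tan(π/4+φ₂/2)/tan(π/4+φ₁/2)] = -1.1455
Δλ = +1.0210 rad (taken the short way round)
course = atan2(Δλ, Δψ) = 138.29°

138.3°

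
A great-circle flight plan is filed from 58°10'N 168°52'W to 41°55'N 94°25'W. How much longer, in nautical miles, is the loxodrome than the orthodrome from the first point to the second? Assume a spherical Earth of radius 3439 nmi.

132 nmi

Great circle: cos σ = sin φ₁ sin φ₂ + cos φ₁ cos φ₂ cos Δλ,  σ = 0.8328 rad → d_gc = 2864.1 nmi
Rhumb line: Δψ = -0.4475, q = Δφ/Δψ = 0.6338, d_rh = R√(Δφ²+q²Δλ²) = 2995.7 nmi
Excess = 2995.7 − 2864.1 = 131.6 ≈ 132 nmi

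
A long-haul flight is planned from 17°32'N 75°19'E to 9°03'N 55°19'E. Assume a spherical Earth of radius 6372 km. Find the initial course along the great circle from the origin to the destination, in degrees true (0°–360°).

249.0°

θ = atan2( sin Δλ·cos φ₂ ,  cos φ₁ sin φ₂ − sin φ₁ cos φ₂ cos Δλ )
  = atan2(-0.3378, -0.1296) = 249.01°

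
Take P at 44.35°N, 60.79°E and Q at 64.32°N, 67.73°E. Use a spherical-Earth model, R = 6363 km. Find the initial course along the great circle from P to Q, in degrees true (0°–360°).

8.7°

θ = atan2( sin Δλ·cos φ₂ ,  cos φ₁ sin φ₂ − sin φ₁ cos φ₂ cos Δλ )
  = atan2(+0.0524, +0.3437) = 8.66°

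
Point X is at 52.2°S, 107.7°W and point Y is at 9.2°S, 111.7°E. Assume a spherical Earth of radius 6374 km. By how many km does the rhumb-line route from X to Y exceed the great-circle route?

1519 km

Great circle: cos σ = sin φ₁ sin φ₂ + cos φ₁ cos φ₂ cos Δλ,  σ = 1.9190 rad → d_gc = 12231.6 km
Rhumb line: Δψ = +0.9106, q = Δφ/Δψ = 0.8242, d_rh = R√(Δφ²+q²Δλ²) = 13750.4 km
Excess = 13750.4 − 12231.6 = 1518.8 ≈ 1519 km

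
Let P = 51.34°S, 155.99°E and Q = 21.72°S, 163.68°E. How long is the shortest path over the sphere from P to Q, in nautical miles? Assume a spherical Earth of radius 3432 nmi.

Haversine: a = sin²(Δφ/2)+cos φ₁ cos φ₂ sin²(Δλ/2) = 0.06795;  σ = 2·atan2(√a,√(1−a))
σ = 30.220° → d = Rσ = 3432·0.52743 = 1810 nmi

1810 nmi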